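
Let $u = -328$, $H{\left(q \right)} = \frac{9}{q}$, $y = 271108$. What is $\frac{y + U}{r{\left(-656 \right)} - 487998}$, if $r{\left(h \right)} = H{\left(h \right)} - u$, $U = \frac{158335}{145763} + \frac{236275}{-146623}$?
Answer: $- \frac{3800972526331255232}{6837215851035155621} \approx -0.55592$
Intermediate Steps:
$U = - \frac{11224600120}{21372208349}$ ($U = 158335 \cdot \frac{1}{145763} + 236275 \left(- \frac{1}{146623}\right) = \frac{158335}{145763} - \frac{236275}{146623} = - \frac{11224600120}{21372208349} \approx -0.5252$)
$r{\left(h \right)} = 328 + \frac{9}{h}$ ($r{\left(h \right)} = \frac{9}{h} - -328 = \frac{9}{h} + 328 = 328 + \frac{9}{h}$)
$\frac{y + U}{r{\left(-656 \right)} - 487998} = \frac{271108 - \frac{11224600120}{21372208349}}{\left(328 + \frac{9}{-656}\right) - 487998} = \frac{5794165436480572}{21372208349 \left(\left(328 + 9 \left(- \frac{1}{656}\right)\right) - 487998\right)} = \frac{5794165436480572}{21372208349 \left(\left(328 - \frac{9}{656}\right) - 487998\right)} = \frac{5794165436480572}{21372208349 \left(\frac{215159}{656} - 487998\right)} = \frac{5794165436480572}{21372208349 \left(- \frac{319911529}{656}\right)} = \frac{5794165436480572}{21372208349} \left(- \frac{656}{319911529}\right) = - \frac{3800972526331255232}{6837215851035155621}$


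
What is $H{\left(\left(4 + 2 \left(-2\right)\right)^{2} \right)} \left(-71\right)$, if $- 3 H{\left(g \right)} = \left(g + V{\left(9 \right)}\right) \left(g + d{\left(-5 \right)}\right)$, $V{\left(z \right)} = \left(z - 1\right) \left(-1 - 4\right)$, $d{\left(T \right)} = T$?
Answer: $\frac{14200}{3} \approx 4733.3$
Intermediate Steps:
$V{\left(z \right)} = 5 - 5 z$ ($V{\left(z \right)} = \left(-1 + z\right) \left(-5\right) = 5 - 5 z$)
$H{\left(g \right)} = - \frac{\left(-40 + g\right) \left(-5 + g\right)}{3}$ ($H{\left(g \right)} = - \frac{\left(g + \left(5 - 45\right)\right) \left(g - 5\right)}{3} = - \frac{\left(g + \left(5 - 45\right)\right) \left(-5 + g\right)}{3} = - \frac{\left(g - 40\right) \left(-5 + g\right)}{3} = - \frac{\left(-40 + g\right) \left(-5 + g\right)}{3}$)
$H{\left(\left(4 + 2 \left(-2\right)\right)^{2} \right)} \left(-71\right) = \left(- \frac{200}{3} + 15 \left(4 + 2 \left(-2\right)\right)^{2} - \frac{\left(\left(4 + 2 \left(-2\right)\right)^{2}\right)^{2}}{3}\right) \left(-71\right) = \left(- \frac{200}{3} + 15 \left(4 - 4\right)^{2} - \frac{\left(\left(4 - 4\right)^{2}\right)^{2}}{3}\right) \left(-71\right) = \left(- \frac{200}{3} + 15 \cdot 0^{2} - \frac{\left(0^{2}\right)^{2}}{3}\right) \left(-71\right) = \left(- \frac{200}{3} + 15 \cdot 0 - \frac{0^{2}}{3}\right) \left(-71\right) = \left(- \frac{200}{3} + 0 - 0\right) \left(-71\right) = \left(- \frac{200}{3} + 0 + 0\right) \left(-71\right) = \left(- \frac{200}{3}\right) \left(-71\right) = \frac{14200}{3}$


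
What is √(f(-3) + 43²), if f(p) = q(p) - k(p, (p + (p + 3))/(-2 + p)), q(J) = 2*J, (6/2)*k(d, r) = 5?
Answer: 2*√4143/3 ≈ 42.911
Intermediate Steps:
k(d, r) = 5/3 (k(d, r) = (⅓)*5 = 5/3)
f(p) = -5/3 + 2*p (f(p) = 2*p - 1*5/3 = 2*p - 5/3 = -5/3 + 2*p)
√(f(-3) + 43²) = √((-5/3 + 2*(-3)) + 43²) = √((-5/3 - 6) + 1849) = √(-23/3 + 1849) = √(5524/3) = 2*√4143/3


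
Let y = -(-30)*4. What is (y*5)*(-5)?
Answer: -3000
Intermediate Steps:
y = 120 (y = -6*(-20) = 120)
(y*5)*(-5) = (120*5)*(-5) = 600*(-5) = -3000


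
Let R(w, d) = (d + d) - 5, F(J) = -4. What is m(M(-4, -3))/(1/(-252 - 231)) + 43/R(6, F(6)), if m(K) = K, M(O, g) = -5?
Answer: 31352/13 ≈ 2411.7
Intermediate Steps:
R(w, d) = -5 + 2*d (R(w, d) = 2*d - 5 = -5 + 2*d)
m(M(-4, -3))/(1/(-252 - 231)) + 43/R(6, F(6)) = -5/(1/(-252 - 231)) + 43/(-5 + 2*(-4)) = -5/(1/(-483)) + 43/(-5 - 8) = -5/(-1/483) + 43/(-13) = -5*(-483) + 43*(-1/13) = 2415 - 43/13 = 31352/13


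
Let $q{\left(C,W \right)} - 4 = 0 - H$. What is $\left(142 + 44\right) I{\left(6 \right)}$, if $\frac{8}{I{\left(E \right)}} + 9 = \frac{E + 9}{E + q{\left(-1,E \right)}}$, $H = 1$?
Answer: $- \frac{2232}{11} \approx -202.91$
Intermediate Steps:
$q{\left(C,W \right)} = 3$ ($q{\left(C,W \right)} = 4 + \left(0 - 1\right) = 4 - 1 = 3$)
$I{\left(E \right)} = \frac{8}{-9 + \frac{9 + E}{3 + E}}$ ($I{\left(E \right)} = \frac{8}{-9 + \frac{E + 9}{E + 3}} = \frac{8}{-9 + \frac{9 + E}{3 + E}}$)
$\left(142 + 44\right) I{\left(6 \right)} = \left(142 + 44\right) \frac{4 \left(-3 - 6\right)}{9 + 4 \cdot 6} = 186 \frac{4 \left(-3 - 6\right)}{9 + 24} = 186 \cdot 4 \cdot \frac{1}{33} \left(-9\right) = 186 \left(- \frac{12}{11}\right) = - \frac{2232}{11}$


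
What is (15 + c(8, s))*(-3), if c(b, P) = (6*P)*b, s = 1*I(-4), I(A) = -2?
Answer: 243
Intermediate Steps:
s = -2 (s = 1*(-2) = -2)
c(b, P) = 6*P*b
(15 + c(8, s))*(-3) = (15 + 6*(-2)*8)*(-3) = (15 - 96)*(-3) = -81*(-3) = 243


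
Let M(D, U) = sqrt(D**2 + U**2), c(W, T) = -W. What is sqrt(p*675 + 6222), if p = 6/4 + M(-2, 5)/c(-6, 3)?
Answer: sqrt(28938 + 450*sqrt(29))/2 ≈ 88.546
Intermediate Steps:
p = 3/2 + sqrt(29)/6 (p = 6/4 + sqrt((-2)**2 + 5**2)/((-1*(-6))) = 6*(1/4) + sqrt(4 + 25)/6 = 3/2 + sqrt(29)*(1/6) = 3/2 + sqrt(29)/6 ≈ 2.3975)
sqrt(p*675 + 6222) = sqrt((3/2 + sqrt(29)/6)*675 + 6222) = sqrt((2025/2 + 225*sqrt(29)/2) + 6222) = sqrt(14469/2 + 225*sqrt(29)/2)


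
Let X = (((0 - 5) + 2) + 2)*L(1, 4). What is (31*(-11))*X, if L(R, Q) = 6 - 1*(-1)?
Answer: 2387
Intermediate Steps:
L(R, Q) = 7 (L(R, Q) = 6 + 1 = 7)
X = -7 (X = (((0 - 5) + 2) + 2)*7 = ((-5 + 2) + 2)*7 = (-3 + 2)*7 = -1*7 = -7)
(31*(-11))*X = (31*(-11))*(-7) = -341*(-7) = 2387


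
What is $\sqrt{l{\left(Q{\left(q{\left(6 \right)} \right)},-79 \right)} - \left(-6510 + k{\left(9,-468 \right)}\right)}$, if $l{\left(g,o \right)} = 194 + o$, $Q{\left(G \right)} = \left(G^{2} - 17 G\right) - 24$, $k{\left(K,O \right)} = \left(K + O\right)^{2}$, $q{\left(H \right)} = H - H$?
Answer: $2 i \sqrt{51014} \approx 451.73 i$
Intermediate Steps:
$q{\left(H \right)} = 0$
$Q{\left(G \right)} = -24 + G^{2} - 17 G$
$\sqrt{l{\left(Q{\left(q{\left(6 \right)} \right)},-79 \right)} - \left(-6510 + k{\left(9,-468 \right)}\right)} = \sqrt{\left(194 - 79\right) + \left(6510 - \left(9 - 468\right)^{2}\right)} = \sqrt{115 + \left(6510 - \left(-459\right)^{2}\right)} = \sqrt{115 + \left(6510 - 210681\right)} = \sqrt{115 - 204171} = \sqrt{-204056} = 2 i \sqrt{51014}$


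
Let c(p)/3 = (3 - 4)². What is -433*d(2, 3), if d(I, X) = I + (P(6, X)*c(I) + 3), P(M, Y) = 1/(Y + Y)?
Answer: -4763/2 ≈ -2381.5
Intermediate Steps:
c(p) = 3 (c(p) = 3*(3 - 4)² = 3*(-1)² = 3*1 = 3)
P(M, Y) = 1/(2*Y)
d(I, X) = 3 + I + 3/(2*X) (d(I, X) = I + ((1/(2*X))*3 + 3) = I + (3/(2*X) + 3) = I + (3 + 3/(2*X)) = 3 + I + 3/(2*X))
-433*d(2, 3) = -433*(3 + 2 + (3/2)/3) = -433*(3 + 2 + (3/2)*(⅓)) = -433*(3 + 2 + ½) = -433*11/2 = -4763/2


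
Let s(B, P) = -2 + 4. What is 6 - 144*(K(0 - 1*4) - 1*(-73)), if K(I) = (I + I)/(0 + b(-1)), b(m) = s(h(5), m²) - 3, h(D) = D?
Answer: -11658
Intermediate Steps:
s(B, P) = 2
b(m) = -1 (b(m) = 2 - 3 = -1)
K(I) = -2*I (K(I) = (I + I)/(0 - 1) = (2*I)/(-1) = (2*I)*(-1) = -2*I)
6 - 144*(K(0 - 1*4) - 1*(-73)) = 6 - 144*(-2*(0 - 1*4) - 1*(-73)) = 6 - 144*(-2*(0 - 4) + 73) = 6 - 144*(-2*(-4) + 73) = 6 - 144*(8 + 73) = 6 - 144*81 = 6 - 11664 = -11658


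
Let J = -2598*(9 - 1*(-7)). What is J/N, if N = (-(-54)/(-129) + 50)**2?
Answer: -4803702/284089 ≈ -16.909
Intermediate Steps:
J = -41568 (J = -2598*(9 + 7) = -2598*16 = -41568)
N = 4545424/1849 (N = (-(-54)*(-1)/129 + 50)**2 = (-1*18/43 + 50)**2 = (-18/43 + 50)**2 = (2132/43)**2 = 4545424/1849 ≈ 2458.3)
J/N = -41568/4545424/1849 = -41568*1849/4545424 = -4803702/284089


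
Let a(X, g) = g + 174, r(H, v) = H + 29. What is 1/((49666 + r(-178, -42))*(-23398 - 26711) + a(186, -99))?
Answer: -1/2481247278 ≈ -4.0302e-10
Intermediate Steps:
r(H, v) = 29 + H
a(X, g) = 174 + g
1/((49666 + r(-178, -42))*(-23398 - 26711) + a(186, -99)) = 1/((49666 + (29 - 178))*(-23398 - 26711) + (174 - 99)) = 1/((49666 - 149)*(-50109) + 75) = 1/(49517*(-50109) + 75) = 1/(-2481247353 + 75) = 1/(-2481247278) = -1/2481247278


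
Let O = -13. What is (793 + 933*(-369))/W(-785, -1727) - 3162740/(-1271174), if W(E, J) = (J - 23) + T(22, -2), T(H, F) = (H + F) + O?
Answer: 221070293018/1107828141 ≈ 199.55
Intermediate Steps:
T(H, F) = -13 + F + H (T(H, F) = (H + F) - 13 = (F + H) - 13 = -13 + F + H)
W(E, J) = -16 + J (W(E, J) = (J - 23) + (-13 - 2 + 22) = (-23 + J) + 7 = -16 + J)
(793 + 933*(-369))/W(-785, -1727) - 3162740/(-1271174) = (793 + 933*(-369))/(-16 - 1727) - 3162740/(-1271174) = (793 - 344277)/(-1743) - 3162740*(-1/1271174) = -343484*(-1/1743) + 1581370/635587 = 343484/1743 + 1581370/635587 = 221070293018/1107828141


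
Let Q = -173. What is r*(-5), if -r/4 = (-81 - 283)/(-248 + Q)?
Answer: 7280/421 ≈ 17.292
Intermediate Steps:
r = -1456/421 (r = -4*(-81 - 283)/(-248 - 173) = -(-1456)/(-421) = -(-1456)*(-1)/421 = -4*364/421 = -1456/421 ≈ -3.4584)
r*(-5) = -1456/421*(-5) = 7280/421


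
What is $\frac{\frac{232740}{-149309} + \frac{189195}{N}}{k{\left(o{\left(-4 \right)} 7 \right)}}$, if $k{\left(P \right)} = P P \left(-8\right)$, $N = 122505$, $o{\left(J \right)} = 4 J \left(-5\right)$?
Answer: $\frac{17553163}{3059247285606400} \approx 5.7377 \cdot 10^{-9}$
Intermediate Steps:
$o{\left(J \right)} = - 20 J$
$k{\left(P \right)} = - 8 P^{2}$ ($k{\left(P \right)} = P^{2} \left(-8\right) = - 8 P^{2}$)
$\frac{\frac{232740}{-149309} + \frac{189195}{N}}{k{\left(o{\left(-4 \right)} 7 \right)}} = \frac{\frac{232740}{-149309} + \frac{189195}{122505}}{\left(-8\right) \left(\left(-20\right) \left(-4\right) 7\right)^{2}} = \frac{232740 \left(- \frac{1}{149309}\right) + 189195 \cdot \frac{1}{122505}}{\left(-8\right) \left(80 \cdot 7\right)^{2}} = \frac{- \frac{232740}{149309} + \frac{12613}{8167}}{\left(-8\right) 560^{2}} = - \frac{17553163}{1219406603 \left(\left(-8\right) 313600\right)} = - \frac{17553163}{1219406603 \left(-2508800\right)} = \left(- \frac{17553163}{1219406603}\right) \left(- \frac{1}{2508800}\right) = \frac{17553163}{3059247285606400}$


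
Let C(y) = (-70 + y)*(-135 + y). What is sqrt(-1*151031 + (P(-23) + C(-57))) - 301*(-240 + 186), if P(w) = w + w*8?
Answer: 16254 + I*sqrt(126854) ≈ 16254.0 + 356.17*I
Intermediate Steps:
P(w) = 9*w (P(w) = w + 8*w = 9*w)
C(y) = (-135 + y)*(-70 + y)
sqrt(-1*151031 + (P(-23) + C(-57))) - 301*(-240 + 186) = sqrt(-1*151031 + (9*(-23) + (9450 + (-57)**2 - 205*(-57)))) - 301*(-240 + 186) = sqrt(-151031 + (-207 + (9450 + 3249 + 11685))) - 301*(-54) = sqrt(-151031 + (-207 + 24384)) - 1*(-16254) = sqrt(-151031 + 24177) + 16254 = sqrt(-126854) + 16254 = I*sqrt(126854) + 16254 = 16254 + I*sqrt(126854)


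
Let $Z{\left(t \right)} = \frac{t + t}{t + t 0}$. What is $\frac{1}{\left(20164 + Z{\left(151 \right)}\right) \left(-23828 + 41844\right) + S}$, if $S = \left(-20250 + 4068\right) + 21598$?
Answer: $\frac{1}{363316072} \approx 2.7524 \cdot 10^{-9}$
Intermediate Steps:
$Z{\left(t \right)} = 2$ ($Z{\left(t \right)} = \frac{2 t}{t + 0} = \frac{2 t}{t} = 2$)
$S = 5416$ ($S = -16182 + 21598 = 5416$)
$\frac{1}{\left(20164 + Z{\left(151 \right)}\right) \left(-23828 + 41844\right) + S} = \frac{1}{\left(20164 + 2\right) \left(-23828 + 41844\right) + 5416} = \frac{1}{20166 \cdot 18016 + 5416} = \frac{1}{363310656 + 5416} = \frac{1}{363316072}$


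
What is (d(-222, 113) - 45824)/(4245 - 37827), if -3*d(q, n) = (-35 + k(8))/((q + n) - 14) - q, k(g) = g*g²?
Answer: 627255/458954 ≈ 1.3667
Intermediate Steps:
k(g) = g³
d(q, n) = -159/(-14 + n + q) + q/3 (d(q, n) = -((-35 + 8³)/((q + n) - 14) - q)/3 = -((-35 + 512)/((n + q) - 14) - q)/3 = -(477/(-14 + n + q) - q)/3 = -(-q + 477/(-14 + n + q))/3 = -159/(-14 + n + q) + q/3)
(d(-222, 113) - 45824)/(4245 - 37827) = ((-477 + (-222)² - 14*(-222) + 113*(-222))/(3*(-14 + 113 - 222)) - 45824)/(4245 - 37827) = ((⅓)*(-477 + 49284 + 3108 - 25086)/(-123) - 45824)/(-33582) = ((⅓)*(-1/123)*26829 - 45824)*(-1/33582) = (-2981/41 - 45824)*(-1/33582) = -1881765/41*(-1/33582) = 627255/458954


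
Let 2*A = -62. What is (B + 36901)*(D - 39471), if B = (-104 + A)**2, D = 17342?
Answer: -1219883254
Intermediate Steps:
A = -31 (A = (1/2)*(-62) = -31)
B = 18225 (B = (-104 - 31)**2 = (-135)**2 = 18225)
(B + 36901)*(D - 39471) = (18225 + 36901)*(17342 - 39471) = 55126*(-22129) = -1219883254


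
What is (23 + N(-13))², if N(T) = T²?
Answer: 36864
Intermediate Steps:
(23 + N(-13))² = (23 + (-13)²)² = (23 + 169)² = 192² = 36864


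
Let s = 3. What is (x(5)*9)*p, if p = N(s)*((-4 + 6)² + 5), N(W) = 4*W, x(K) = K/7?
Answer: 4860/7 ≈ 694.29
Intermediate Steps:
x(K) = K/7 (x(K) = K*(⅐) = K/7)
p = 108 (p = (4*3)*((-4 + 6)² + 5) = 12*(2² + 5) = 12*(4 + 5) = 12*9 = 108)
(x(5)*9)*p = (((⅐)*5)*9)*108 = ((5/7)*9)*108 = (45/7)*108 = 4860/7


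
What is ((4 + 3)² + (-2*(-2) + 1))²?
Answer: 2916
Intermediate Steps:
((4 + 3)² + (-2*(-2) + 1))² = (7² + (4 + 1))² = (49 + 5)² = 54² = 2916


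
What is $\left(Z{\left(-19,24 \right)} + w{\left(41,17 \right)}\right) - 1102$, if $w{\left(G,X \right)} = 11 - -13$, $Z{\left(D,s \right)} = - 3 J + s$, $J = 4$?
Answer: $-1066$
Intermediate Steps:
$Z{\left(D,s \right)} = -12 + s$ ($Z{\left(D,s \right)} = \left(-3\right) 4 + s = -12 + s$)
$w{\left(G,X \right)} = 24$ ($w{\left(G,X \right)} = 11 + 13 = 24$)
$\left(Z{\left(-19,24 \right)} + w{\left(41,17 \right)}\right) - 1102 = \left(\left(-12 + 24\right) + 24\right) - 1102 = \left(12 + 24\right) - 1102 = 36 - 1102 = -1066$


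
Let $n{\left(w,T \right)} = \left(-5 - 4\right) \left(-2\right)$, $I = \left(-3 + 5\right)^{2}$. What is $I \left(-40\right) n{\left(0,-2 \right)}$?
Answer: $-2880$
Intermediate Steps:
$I = 4$ ($I = 2^{2} = 4$)
$n{\left(w,T \right)} = 18$ ($n{\left(w,T \right)} = \left(-9\right) \left(-2\right) = 18$)
$I \left(-40\right) n{\left(0,-2 \right)} = 4 \left(-40\right) 18 = \left(-160\right) 18 = -2880$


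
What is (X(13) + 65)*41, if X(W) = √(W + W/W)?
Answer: 2665 + 41*√14 ≈ 2818.4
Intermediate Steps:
X(W) = √(1 + W) (X(W) = √(W + 1) = √(1 + W))
(X(13) + 65)*41 = (√(1 + 13) + 65)*41 = (√14 + 65)*41 = (65 + √14)*41 = 2665 + 41*√14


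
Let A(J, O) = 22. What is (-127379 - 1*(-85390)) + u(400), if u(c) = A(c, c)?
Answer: -41967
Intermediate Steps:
u(c) = 22
(-127379 - 1*(-85390)) + u(400) = (-127379 - 1*(-85390)) + 22 = (-127379 + 85390) + 22 = -41989 + 22 = -41967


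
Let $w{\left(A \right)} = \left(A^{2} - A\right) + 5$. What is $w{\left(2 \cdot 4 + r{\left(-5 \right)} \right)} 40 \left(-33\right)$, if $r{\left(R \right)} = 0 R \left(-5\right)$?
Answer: $-80520$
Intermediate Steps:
$r{\left(R \right)} = 0$ ($r{\left(R \right)} = 0 \left(-5\right) = 0$)
$w{\left(A \right)} = 5 + A^{2} - A$
$w{\left(2 \cdot 4 + r{\left(-5 \right)} \right)} 40 \left(-33\right) = \left(5 + \left(2 \cdot 4 + 0\right)^{2} - \left(2 \cdot 4 + 0\right)\right) 40 \left(-33\right) = \left(5 + \left(8 + 0\right)^{2} - \left(8 + 0\right)\right) 40 \left(-33\right) = \left(5 + 8^{2} - 8\right) 40 \left(-33\right) = \left(5 + 64 - 8\right) 40 \left(-33\right) = 61 \cdot 40 \left(-33\right) = 2440 \left(-33\right) = -80520$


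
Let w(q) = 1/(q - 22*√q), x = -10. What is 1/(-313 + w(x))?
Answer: 2*(-11*√10 + 5*I)/(-3131*I + 6886*√10) ≈ -0.0031949 - 1.4375e-7*I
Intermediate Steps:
1/(-313 + w(x)) = 1/(-313 + 1/(-10 - 22*I*√10))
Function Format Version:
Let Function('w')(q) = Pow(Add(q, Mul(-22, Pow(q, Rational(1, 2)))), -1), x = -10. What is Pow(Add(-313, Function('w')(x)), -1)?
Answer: Mul(2, Pow(Add(Mul(-3131, I), Mul(6886, Pow(10, Rational(1, 2)))), -1), Add(Mul(-11, Pow(10, Rational(1, 2))), Mul(5, I))) ≈ Add(-0.0031949, Mul(-1.4375e-7, I))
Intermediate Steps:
Pow(Add(-313, Function('w')(x)), -1) = Pow(Add(-313, Pow(Add(-10, Mul(-22, Pow(-10, Rational(1, 2)))), -1)), -1) = Pow(Add(-313, Pow(Add(-10, Mul(-22, Mul(I, Pow(10, Rational(1, 2))))), -1)), -1) = Pow(Add(-313, Pow(Add(-10, Mul(-22, I, Pow(10, Rational(1, 2)))), -1)), -1)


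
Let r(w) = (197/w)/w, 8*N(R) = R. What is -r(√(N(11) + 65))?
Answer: -1576/531 ≈ -2.9680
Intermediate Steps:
N(R) = R/8
r(w) = 197/w²
-r(√(N(11) + 65)) = -197/(√((⅛)*11 + 65))² = -197/(√(11/8 + 65))² = -197/(√(531/8))² = -197/(3*√118/4)² = -197*8/531 = -1*1576/531 = -1576/531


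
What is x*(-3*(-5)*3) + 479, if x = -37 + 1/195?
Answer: -15415/13 ≈ -1185.8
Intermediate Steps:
x = -7214/195 (x = -37 + 1/195 = -7214/195 ≈ -36.995)
x*(-3*(-5)*3) + 479 = -7214*(-3*(-5))*3/195 + 479 = -7214*3/13 + 479 = -7214/195*45 + 479 = -21642/13 + 479 = -15415/13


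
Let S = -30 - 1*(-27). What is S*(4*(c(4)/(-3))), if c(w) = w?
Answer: 16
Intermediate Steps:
S = -3 (S = -30 + 27 = -3)
S*(4*(c(4)/(-3))) = -12*4/(-3) = -12*4*(-1/3) = -12*(-4)/3 = -3*(-16/3) = 16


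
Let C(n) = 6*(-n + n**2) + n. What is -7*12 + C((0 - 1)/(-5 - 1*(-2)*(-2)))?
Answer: -2281/27 ≈ -84.481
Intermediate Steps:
C(n) = -5*n + 6*n**2 (C(n) = 6*(n**2 - n) + n = (-6*n + 6*n**2) + n = -5*n + 6*n**2)
-7*12 + C((0 - 1)/(-5 - 1*(-2)*(-2))) = -7*12 + ((0 - 1)/(-5 - 1*(-2)*(-2)))*(-5 + 6*((0 - 1)/(-5 - 1*(-2)*(-2)))) = -84 + (-1/(-5 + 2*(-2)))*(-5 + 6*(-1/(-5 + 2*(-2)))) = -84 + (-1/(-5 - 4))*(-5 + 6*(-1/(-5 - 4))) = -84 + (-1/(-9))*(-5 + 6*(-1/(-9))) = -84 + (-1*(-1/9))*(-5 + 6*(-1*(-1/9))) = -84 + (-5 + 6*(1/9))/9 = -84 + (-5 + 2/3)/9 = -84 + (1/9)*(-13/3) = -84 - 13/27 = -2281/27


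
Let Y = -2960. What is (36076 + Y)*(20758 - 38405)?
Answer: -584398052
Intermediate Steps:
(36076 + Y)*(20758 - 38405) = (36076 - 2960)*(20758 - 38405) = 33116*(-17647) = -584398052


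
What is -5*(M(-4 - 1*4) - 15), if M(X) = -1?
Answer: 80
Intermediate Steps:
-5*(M(-4 - 1*4) - 15) = -5*(-1 - 15) = -5*(-16) = 80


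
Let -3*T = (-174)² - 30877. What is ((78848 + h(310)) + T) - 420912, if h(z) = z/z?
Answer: -1025588/3 ≈ -3.4186e+5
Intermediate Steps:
h(z) = 1
T = 601/3 (T = -((-174)² - 30877)/3 = -(30276 - 30877)/3 = -⅓*(-601) = 601/3 ≈ 200.33)
((78848 + h(310)) + T) - 420912 = ((78848 + 1) + 601/3) - 420912 = (78849 + 601/3) - 420912 = 237148/3 - 420912 = -1025588/3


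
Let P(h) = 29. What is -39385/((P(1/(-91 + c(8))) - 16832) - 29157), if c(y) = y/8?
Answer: 7877/9192 ≈ 0.85694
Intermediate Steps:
c(y) = y/8 (c(y) = y*(1/8) = y/8)
-39385/((P(1/(-91 + c(8))) - 16832) - 29157) = -39385/((29 - 16832) - 29157) = -39385/(-16803 - 29157) = -39385/(-45960) = -39385*(-1/45960) = 7877/9192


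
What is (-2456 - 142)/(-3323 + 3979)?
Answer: -1299/328 ≈ -3.9604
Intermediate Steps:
(-2456 - 142)/(-3323 + 3979) = -2598/656 = -2598*1/656 = -1299/328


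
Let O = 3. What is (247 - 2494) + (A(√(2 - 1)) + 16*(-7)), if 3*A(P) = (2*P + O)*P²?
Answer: -7072/3 ≈ -2357.3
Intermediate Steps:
A(P) = P²*(3 + 2*P)/3 (A(P) = ((2*P + 3)*P²)/3 = ((3 + 2*P)*P²)/3 = (P²*(3 + 2*P))/3 = P²*(3 + 2*P)/3)
(247 - 2494) + (A(√(2 - 1)) + 16*(-7)) = (247 - 2494) + ((√(2 - 1))²*(3 + 2*√(2 - 1))/3 + 16*(-7)) = -2247 + ((√1)²*(3 + 2*√1)/3 - 112) = -2247 + ((⅓)*1²*(3 + 2*1) - 112) = -2247 + ((⅓)*1*(3 + 2) - 112) = -2247 + ((⅓)*1*5 - 112) = -2247 + (5/3 - 112) = -2247 - 331/3 = -7072/3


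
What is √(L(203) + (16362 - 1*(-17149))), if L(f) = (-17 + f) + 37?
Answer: √33734 ≈ 183.67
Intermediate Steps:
L(f) = 20 + f
√(L(203) + (16362 - 1*(-17149))) = √((20 + 203) + (16362 - 1*(-17149))) = √(223 + (16362 + 17149)) = √(223 + 33511) = √33734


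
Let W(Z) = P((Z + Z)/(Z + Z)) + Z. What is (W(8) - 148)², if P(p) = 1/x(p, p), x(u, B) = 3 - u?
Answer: 77841/4 ≈ 19460.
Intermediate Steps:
P(p) = 1/(3 - p)
W(Z) = ½ + Z (W(Z) = -1/(-3 + (Z + Z)/(Z + Z)) + Z = -1/(-3 + (2*Z)/((2*Z))) + Z = -1/(-3 + (2*Z)*(1/(2*Z))) + Z = -1/(-3 + 1) + Z = -1/(-2) + Z = -1*(-½) + Z = ½ + Z)
(W(8) - 148)² = ((½ + 8) - 148)² = (17/2 - 148)² = (-279/2)² = 77841/4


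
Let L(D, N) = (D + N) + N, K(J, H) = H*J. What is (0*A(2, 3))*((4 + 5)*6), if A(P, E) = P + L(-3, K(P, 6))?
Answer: 0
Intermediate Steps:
L(D, N) = D + 2*N
A(P, E) = -3 + 13*P (A(P, E) = P + (-3 + 2*(6*P)) = P + (-3 + 12*P) = -3 + 13*P)
(0*A(2, 3))*((4 + 5)*6) = (0*(-3 + 13*2))*((4 + 5)*6) = (0*(-3 + 26))*(9*6) = (0*23)*54 = 0*54 = 0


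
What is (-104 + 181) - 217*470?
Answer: -101913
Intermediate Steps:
(-104 + 181) - 217*470 = 77 - 101990 = -101913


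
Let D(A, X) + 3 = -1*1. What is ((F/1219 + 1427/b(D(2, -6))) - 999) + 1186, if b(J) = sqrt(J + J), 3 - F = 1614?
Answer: 226342/1219 - 1427*I*sqrt(2)/4 ≈ 185.68 - 504.52*I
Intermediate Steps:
F = -1611 (F = 3 - 1*1614 = 3 - 1614 = -1611)
D(A, X) = -4 (D(A, X) = -3 - 1*1 = -3 - 1 = -4)
b(J) = sqrt(2)*sqrt(J) (b(J) = sqrt(2*J) = sqrt(2)*sqrt(J))
((F/1219 + 1427/b(D(2, -6))) - 999) + 1186 = ((-1611/1219 + 1427/((sqrt(2)*sqrt(-4)))) - 999) + 1186 = ((-1611*1/1219 + 1427/((sqrt(2)*(2*I)))) - 999) + 1186 = ((-1611/1219 + 1427/((2*I*sqrt(2)))) - 999) + 1186 = ((-1611/1219 + 1427*(-I*sqrt(2)/4)) - 999) + 1186 = ((-1611/1219 - 1427*I*sqrt(2)/4) - 999) + 1186 = (-1219392/1219 - 1427*I*sqrt(2)/4) + 1186 = 226342/1219 - 1427*I*sqrt(2)/4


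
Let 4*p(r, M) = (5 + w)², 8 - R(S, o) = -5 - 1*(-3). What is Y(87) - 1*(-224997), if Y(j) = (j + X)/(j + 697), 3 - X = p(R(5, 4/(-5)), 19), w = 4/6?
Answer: 6350318279/28224 ≈ 2.2500e+5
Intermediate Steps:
w = ⅔ (w = 4*(⅙) = ⅔ ≈ 0.66667)
R(S, o) = 10 (R(S, o) = 8 - (-5 - 1*(-3)) = 8 - (-5 + 3) = 8 - 1*(-2) = 8 + 2 = 10)
p(r, M) = 289/36 (p(r, M) = (5 + ⅔)²/4 = (17/3)²/4 = (¼)*(289/9) = 289/36)
X = -181/36 (X = 3 - 1*289/36 = 3 - 289/36 = -181/36 ≈ -5.0278)
Y(j) = (-181/36 + j)/(697 + j) (Y(j) = (j - 181/36)/(j + 697) = (-181/36 + j)/(697 + j))
Y(87) - 1*(-224997) = (-181/36 + 87)/(697 + 87) - 1*(-224997) = (2951/36)/784 + 224997 = (1/784)*(2951/36) + 224997 = 2951/28224 + 224997 = 6350318279/28224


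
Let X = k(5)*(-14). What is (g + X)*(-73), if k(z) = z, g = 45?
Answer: 1825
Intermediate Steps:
X = -70 (X = 5*(-14) = -70)
(g + X)*(-73) = (45 - 70)*(-73) = -25*(-73) = 1825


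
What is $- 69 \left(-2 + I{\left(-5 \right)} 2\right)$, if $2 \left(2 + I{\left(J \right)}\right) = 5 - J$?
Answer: $-276$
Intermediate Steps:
$I{\left(J \right)} = \frac{1}{2} - \frac{J}{2}$ ($I{\left(J \right)} = -2 + \frac{5 - J}{2} = -2 - \left(- \frac{5}{2} + \frac{J}{2}\right) = \frac{1}{2} - \frac{J}{2}$)
$- 69 \left(-2 + I{\left(-5 \right)} 2\right) = - 69 \left(-2 + \left(\frac{1}{2} - - \frac{5}{2}\right) 2\right) = - 69 \left(-2 + \left(\frac{1}{2} + \frac{5}{2}\right) 2\right) = - 69 \left(-2 + 3 \cdot 2\right) = - 69 \left(-2 + 6\right) = \left(-69\right) 4 = -276$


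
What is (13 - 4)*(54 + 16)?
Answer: 630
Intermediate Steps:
(13 - 4)*(54 + 16) = 9*70 = 630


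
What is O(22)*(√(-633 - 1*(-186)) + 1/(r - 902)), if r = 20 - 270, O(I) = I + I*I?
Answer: -253/576 + 506*I*√447 ≈ -0.43924 + 10698.0*I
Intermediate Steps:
O(I) = I + I²
r = -250
O(22)*(√(-633 - 1*(-186)) + 1/(r - 902)) = (22*(1 + 22))*(√(-633 - 1*(-186)) + 1/(-250 - 902)) = (22*23)*(√(-633 + 186) + 1/(-1152)) = 506*(√(-447) - 1/1152) = 506*(I*√447 - 1/1152) = 506*(-1/1152 + I*√447) = -253/576 + 506*I*√447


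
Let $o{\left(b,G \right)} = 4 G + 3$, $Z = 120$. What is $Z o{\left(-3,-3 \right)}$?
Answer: $-1080$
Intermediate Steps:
$o{\left(b,G \right)} = 3 + 4 G$
$Z o{\left(-3,-3 \right)} = 120 \left(3 + 4 \left(-3\right)\right) = 120 \left(3 - 12\right) = 120 \left(-9\right) = -1080$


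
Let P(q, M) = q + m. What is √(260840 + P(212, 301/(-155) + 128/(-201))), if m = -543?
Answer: √260509 ≈ 510.40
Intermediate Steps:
P(q, M) = -543 + q (P(q, M) = q - 543 = -543 + q)
√(260840 + P(212, 301/(-155) + 128/(-201))) = √(260840 + (-543 + 212)) = √(260840 - 331) = √260509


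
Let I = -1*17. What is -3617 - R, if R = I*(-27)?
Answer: -4076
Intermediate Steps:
I = -17
R = 459 (R = -17*(-27) = 459)
-3617 - R = -3617 - 1*459 = -3617 - 459 = -4076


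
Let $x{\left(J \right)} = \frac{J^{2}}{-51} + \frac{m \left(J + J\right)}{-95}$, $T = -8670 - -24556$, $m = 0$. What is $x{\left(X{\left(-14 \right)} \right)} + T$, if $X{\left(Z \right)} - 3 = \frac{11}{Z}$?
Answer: $\frac{158795495}{9996} \approx 15886.0$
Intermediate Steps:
$X{\left(Z \right)} = 3 + \frac{11}{Z}$
$T = 15886$ ($T = -8670 + 24556 = 15886$)
$x{\left(J \right)} = - \frac{J^{2}}{51}$ ($x{\left(J \right)} = \frac{J^{2}}{-51} + \frac{0 \left(J + J\right)}{-95} = J^{2} \left(- \frac{1}{51}\right) + 0 \cdot 2 J \left(- \frac{1}{95}\right) = - \frac{J^{2}}{51} + 0 \left(- \frac{1}{95}\right) = - \frac{J^{2}}{51} + 0 = - \frac{J^{2}}{51}$)
$x{\left(X{\left(-14 \right)} \right)} + T = - \frac{\left(3 + \frac{11}{-14}\right)^{2}}{51} + 15886 = - \frac{\left(3 + 11 \left(- \frac{1}{14}\right)\right)^{2}}{51} + 15886 = - \frac{\left(3 - \frac{11}{14}\right)^{2}}{51} + 15886 = - \frac{\left(\frac{31}{14}\right)^{2}}{51} + 15886 = \left(- \frac{1}{51}\right) \frac{961}{196} + 15886 = - \frac{961}{9996} + 15886 = \frac{158795495}{9996}$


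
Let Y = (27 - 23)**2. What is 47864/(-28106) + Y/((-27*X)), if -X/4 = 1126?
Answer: -363762226/213619653 ≈ -1.7029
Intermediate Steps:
X = -4504 (X = -4*1126 = -4504)
Y = 16 (Y = 4**2 = 16)
47864/(-28106) + Y/((-27*X)) = 47864/(-28106) + 16/((-27*(-4504))) = 47864*(-1/28106) + 16/121608 = -23932/14053 + 16*(1/121608) = -23932/14053 + 2/15201 = -363762226/213619653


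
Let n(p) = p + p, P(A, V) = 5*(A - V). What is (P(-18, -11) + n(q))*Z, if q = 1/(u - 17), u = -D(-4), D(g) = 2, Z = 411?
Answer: -274137/19 ≈ -14428.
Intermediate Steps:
P(A, V) = -5*V + 5*A
u = -2 (u = -1*2 = -2)
q = -1/19 (q = 1/(-2 - 17) = 1/(-19) = -1/19 ≈ -0.052632)
n(p) = 2*p
(P(-18, -11) + n(q))*Z = ((-5*(-11) + 5*(-18)) + 2*(-1/19))*411 = ((55 - 90) - 2/19)*411 = (-35 - 2/19)*411 = -667/19*411 = -274137/19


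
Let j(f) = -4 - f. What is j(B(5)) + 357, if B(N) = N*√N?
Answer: 353 - 5*√5 ≈ 341.82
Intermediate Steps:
B(N) = N^(3/2)
j(B(5)) + 357 = (-4 - 5^(3/2)) + 357 = (-4 - 5*√5) + 357 = 353 - 5*√5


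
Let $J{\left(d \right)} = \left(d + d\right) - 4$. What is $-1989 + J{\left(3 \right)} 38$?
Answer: $-1913$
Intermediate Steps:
$J{\left(d \right)} = -4 + 2 d$ ($J{\left(d \right)} = 2 d - 4 = -4 + 2 d$)
$-1989 + J{\left(3 \right)} 38 = -1989 + \left(-4 + 2 \cdot 3\right) 38 = -1989 + \left(-4 + 6\right) 38 = -1989 + 2 \cdot 38 = -1989 + 76 = -1913$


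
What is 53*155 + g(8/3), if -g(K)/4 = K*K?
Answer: 73679/9 ≈ 8186.6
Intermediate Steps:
g(K) = -4*K² (g(K) = -4*K*K = -4*K²)
53*155 + g(8/3) = 53*155 - 4*(8/3)² = 8215 - 4*(8*(⅓))² = 8215 - 4*(8/3)² = 8215 - 4*64/9 = 8215 - 256/9 = 73679/9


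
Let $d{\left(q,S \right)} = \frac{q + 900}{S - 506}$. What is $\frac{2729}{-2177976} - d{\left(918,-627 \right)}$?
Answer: $\frac{3956468411}{2467646808} \approx 1.6033$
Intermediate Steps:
$d{\left(q,S \right)} = \frac{900 + q}{-506 + S}$
$\frac{2729}{-2177976} - d{\left(918,-627 \right)} = \frac{2729}{-2177976} - \frac{900 + 918}{-506 - 627} = 2729 \left(- \frac{1}{2177976}\right) - \frac{1}{-1133} \cdot 1818 = - \frac{2729}{2177976} - \left(- \frac{1}{1133}\right) 1818 = - \frac{2729}{2177976} - - \frac{1818}{1133} = - \frac{2729}{2177976} + \frac{1818}{1133} = \frac{3956468411}{2467646808}$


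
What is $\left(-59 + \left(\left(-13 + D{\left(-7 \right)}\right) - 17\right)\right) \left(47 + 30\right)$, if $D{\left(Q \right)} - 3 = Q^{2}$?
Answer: $-2849$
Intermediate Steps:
$D{\left(Q \right)} = 3 + Q^{2}$
$\left(-59 + \left(\left(-13 + D{\left(-7 \right)}\right) - 17\right)\right) \left(47 + 30\right) = \left(-59 + \left(\left(-13 + \left(3 + \left(-7\right)^{2}\right)\right) - 17\right)\right) \left(47 + 30\right) = \left(-59 + \left(\left(-13 + \left(3 + 49\right)\right) - 17\right)\right) 77 = \left(-59 + \left(\left(-13 + 52\right) - 17\right)\right) 77 = \left(-59 + \left(39 - 17\right)\right) 77 = \left(-59 + 22\right) 77 = \left(-37\right) 77 = -2849$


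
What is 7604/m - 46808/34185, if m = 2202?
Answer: 26145254/12545895 ≈ 2.0840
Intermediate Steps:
7604/m - 46808/34185 = 7604/2202 - 46808/34185 = 7604*(1/2202) - 46808*1/34185 = 3802/1101 - 46808/34185 = 26145254/12545895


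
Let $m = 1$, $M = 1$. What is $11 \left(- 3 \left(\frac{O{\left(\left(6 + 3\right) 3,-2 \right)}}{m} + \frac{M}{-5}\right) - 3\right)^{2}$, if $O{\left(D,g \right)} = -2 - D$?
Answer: $\frac{1968219}{25} \approx 78729.0$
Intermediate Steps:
$11 \left(- 3 \left(\frac{O{\left(\left(6 + 3\right) 3,-2 \right)}}{m} + \frac{M}{-5}\right) - 3\right)^{2} = 11 \left(- 3 \left(\frac{-2 - \left(6 + 3\right) 3}{1} + 1 \frac{1}{-5}\right) - 3\right)^{2} = 11 \left(- 3 \left(\left(-2 - 9 \cdot 3\right) 1 + 1 \left(- \frac{1}{5}\right)\right) - 3\right)^{2} = 11 \left(- 3 \left(\left(-2 - 27\right) 1 - \frac{1}{5}\right) - 3\right)^{2} = 11 \left(- 3 \left(\left(-29\right) 1 - \frac{1}{5}\right) - 3\right)^{2} = 11 \left(- 3 \left(-29 - \frac{1}{5}\right) - 3\right)^{2} = 11 \left(\left(-3\right) \left(- \frac{146}{5}\right) - 3\right)^{2} = 11 \left(\frac{438}{5} - 3\right)^{2} = 11 \left(\frac{423}{5}\right)^{2} = 11 \cdot \frac{178929}{25} = \frac{1968219}{25}$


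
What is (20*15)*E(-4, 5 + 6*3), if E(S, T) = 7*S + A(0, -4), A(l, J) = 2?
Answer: -7800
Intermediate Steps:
E(S, T) = 2 + 7*S (E(S, T) = 7*S + 2 = 2 + 7*S)
(20*15)*E(-4, 5 + 6*3) = (20*15)*(2 + 7*(-4)) = 300*(2 - 28) = 300*(-26) = -7800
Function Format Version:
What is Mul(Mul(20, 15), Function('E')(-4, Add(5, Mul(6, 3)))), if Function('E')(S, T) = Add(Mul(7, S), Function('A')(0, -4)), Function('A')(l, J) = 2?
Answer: -7800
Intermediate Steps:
Function('E')(S, T) = Add(2, Mul(7, S)) (Function('E')(S, T) = Add(Mul(7, S), 2) = Add(2, Mul(7, S)))
Mul(Mul(20, 15), Function('E')(-4, Add(5, Mul(6, 3)))) = Mul(Mul(20, 15), Add(2, Mul(7, -4))) = Mul(300, Add(2, -28)) = Mul(300, -26) = -7800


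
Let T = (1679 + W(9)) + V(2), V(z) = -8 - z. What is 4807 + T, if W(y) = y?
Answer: 6485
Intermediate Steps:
T = 1678 (T = (1679 + 9) + (-8 - 1*2) = 1688 + (-8 - 2) = 1688 - 10 = 1678)
4807 + T = 4807 + 1678 = 6485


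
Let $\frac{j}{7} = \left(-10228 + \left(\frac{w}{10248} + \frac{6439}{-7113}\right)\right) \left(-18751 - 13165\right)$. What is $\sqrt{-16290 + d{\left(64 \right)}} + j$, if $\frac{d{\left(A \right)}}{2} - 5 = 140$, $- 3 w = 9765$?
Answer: $\frac{1983178367903887}{867786} + 40 i \sqrt{10} \approx 2.2853 \cdot 10^{9} + 126.49 i$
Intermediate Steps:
$w = -3255$ ($w = \left(- \frac{1}{3}\right) 9765 = -3255$)
$d{\left(A \right)} = 290$ ($d{\left(A \right)} = 10 + 2 \cdot 140 = 10 + 280 = 290$)
$j = \frac{1983178367903887}{867786}$ ($j = 7 \left(-10228 + \left(- \frac{3255}{10248} + \frac{6439}{-7113}\right)\right) \left(-18751 - 13165\right) = 7 \left(-10228 + \left(\left(-3255\right) \frac{1}{10248} + 6439 \left(- \frac{1}{7113}\right)\right)\right) \left(-31916\right) = 7 \left(-10228 - \frac{4244747}{3471144}\right) \left(-31916\right) = 7 \left(\left(- \frac{35507105579}{3471144}\right) \left(-31916\right)\right) = 7 \cdot \frac{283311195414841}{867786} = \frac{1983178367903887}{867786} \approx 2.2853 \cdot 10^{9}$)
$\sqrt{-16290 + d{\left(64 \right)}} + j = \sqrt{-16290 + 290} + \frac{1983178367903887}{867786} = \sqrt{-16000} + \frac{1983178367903887}{867786} = 40 i \sqrt{10} + \frac{1983178367903887}{867786} = \frac{1983178367903887}{867786} + 40 i \sqrt{10}$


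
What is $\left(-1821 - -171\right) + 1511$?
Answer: $-139$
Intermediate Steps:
$\left(-1821 - -171\right) + 1511 = \left(-1821 + \left(-1453 + 1624\right)\right) + 1511 = \left(-1821 + 171\right) + 1511 = -1650 + 1511 = -139$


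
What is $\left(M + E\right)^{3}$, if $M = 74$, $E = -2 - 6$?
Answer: $287496$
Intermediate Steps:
$E = -8$ ($E = -2 - 6 = -8$)
$\left(M + E\right)^{3} = \left(74 - 8\right)^{3} = 66^{3} = 287496$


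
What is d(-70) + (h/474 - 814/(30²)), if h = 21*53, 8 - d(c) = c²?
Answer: -86929639/17775 ≈ -4890.6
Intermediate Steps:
d(c) = 8 - c²
h = 1113
d(-70) + (h/474 - 814/(30²)) = (8 - 1*(-70)²) + (1113/474 - 814/(30²)) = (8 - 1*4900) + (1113*(1/474) - 814/900) = (8 - 4900) + (371/158 - 814*1/900) = -4892 + (371/158 - 407/450) = -4892 + 25661/17775 = -86929639/17775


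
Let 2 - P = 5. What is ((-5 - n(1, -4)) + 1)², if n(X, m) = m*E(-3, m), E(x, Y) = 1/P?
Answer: 256/9 ≈ 28.444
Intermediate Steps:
P = -3 (P = 2 - 1*5 = 2 - 5 = -3)
E(x, Y) = -⅓ (E(x, Y) = 1/(-3) = -⅓)
n(X, m) = -m/3 (n(X, m) = m*(-⅓) = -m/3)
((-5 - n(1, -4)) + 1)² = ((-5 - (-1)*(-4)/3) + 1)² = ((-5 - 1*4/3) + 1)² = ((-5 - 4/3) + 1)² = (-19/3 + 1)² = (-16/3)² = 256/9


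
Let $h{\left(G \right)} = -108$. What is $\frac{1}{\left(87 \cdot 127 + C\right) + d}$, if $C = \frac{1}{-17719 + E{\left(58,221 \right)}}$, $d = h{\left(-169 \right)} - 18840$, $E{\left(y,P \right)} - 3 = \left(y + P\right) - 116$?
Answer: $- \frac{17553}{138651148} \approx -0.0001266$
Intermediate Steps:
$E{\left(y,P \right)} = -113 + P + y$ ($E{\left(y,P \right)} = 3 - \left(116 - P - y\right) = 3 + \left(-116 + P + y\right) = -113 + P + y$)
$d = -18948$ ($d = -108 - 18840 = -18948$)
$C = - \frac{1}{17553}$ ($C = \frac{1}{-17719 + \left(-113 + 221 + 58\right)} = \frac{1}{-17719 + 166} = \frac{1}{-17553} = - \frac{1}{17553} \approx -5.697 \cdot 10^{-5}$)
$\frac{1}{\left(87 \cdot 127 + C\right) + d} = \frac{1}{\left(87 \cdot 127 - \frac{1}{17553}\right) - 18948} = \frac{1}{\left(11049 - \frac{1}{17553}\right) - 18948} = \frac{1}{\frac{193943096}{17553} - 18948} = \frac{1}{- \frac{138651148}{17553}} = - \frac{17553}{138651148}$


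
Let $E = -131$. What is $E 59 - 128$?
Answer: $-7857$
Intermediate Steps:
$E 59 - 128 = \left(-131\right) 59 - 128 = -7729 - 128 = -7857$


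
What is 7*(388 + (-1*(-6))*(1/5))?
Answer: 13622/5 ≈ 2724.4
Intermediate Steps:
7*(388 + (-1*(-6))*(1/5)) = 7*(388 + 6*(1*(⅕))) = 7*(388 + 6*(⅕)) = 7*(388 + 6/5) = 7*(1946/5) = 13622/5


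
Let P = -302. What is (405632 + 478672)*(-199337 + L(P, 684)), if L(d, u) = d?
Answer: -176541566256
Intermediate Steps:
(405632 + 478672)*(-199337 + L(P, 684)) = (405632 + 478672)*(-199337 - 302) = 884304*(-199639) = -176541566256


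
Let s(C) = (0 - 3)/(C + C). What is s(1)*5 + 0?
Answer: -15/2 ≈ -7.5000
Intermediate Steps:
s(C) = -3/(2*C) (s(C) = -3*1/(2*C) = -3/(2*C))
s(1)*5 + 0 = -3/2/1*5 + 0 = -3/2*1*5 + 0 = -3/2*5 + 0 = -15/2 + 0 = -15/2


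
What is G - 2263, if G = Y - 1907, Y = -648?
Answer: -4818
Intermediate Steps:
G = -2555 (G = -648 - 1907 = -2555)
G - 2263 = -2555 - 2263 = -4818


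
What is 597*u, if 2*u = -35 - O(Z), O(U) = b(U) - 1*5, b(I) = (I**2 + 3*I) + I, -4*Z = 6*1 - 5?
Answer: -277605/32 ≈ -8675.2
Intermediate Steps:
Z = -1/4 (Z = -(6*1 - 5)/4 = -(6 - 5)/4 = -1/4*1 = -1/4 ≈ -0.25000)
b(I) = I**2 + 4*I
O(U) = -5 + U*(4 + U) (O(U) = U*(4 + U) - 1*5 = U*(4 + U) - 5 = -5 + U*(4 + U))
u = -465/32 (u = (-35 - (-5 - (4 - 1/4)/4))/2 = (-35 - (-5 - 1/4*15/4))/2 = (-35 - (-5 - 15/16))/2 = (-35 - 1*(-95/16))/2 = (-35 + 95/16)/2 = (1/2)*(-465/16) = -465/32 ≈ -14.531)
597*u = 597*(-465/32) = -277605/32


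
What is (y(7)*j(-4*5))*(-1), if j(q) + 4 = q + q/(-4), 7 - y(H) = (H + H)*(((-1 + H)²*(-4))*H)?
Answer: 268261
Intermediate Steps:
y(H) = 7 + 8*H²*(-1 + H)² (y(H) = 7 - (H + H)*((-1 + H)²*(-4))*H = 7 - 2*H*(-4*(-1 + H)²)*H = 7 - 2*H*(-4*H*(-1 + H)²) = 7 - (-8)*H²*(-1 + H)² = 7 + 8*H²*(-1 + H)²)
j(q) = -4 + 3*q/4 (j(q) = -4 + (q + q/(-4)) = -4 + (q + q*(-¼)) = -4 + (q - q/4) = -4 + 3*q/4)
(y(7)*j(-4*5))*(-1) = ((7 + 8*7²*(-1 + 7)²)*(-4 + 3*(-4*5)/4))*(-1) = ((7 + 8*49*6²)*(-4 + (¾)*(-20)))*(-1) = ((7 + 8*49*36)*(-4 - 15))*(-1) = ((7 + 14112)*(-19))*(-1) = (14119*(-19))*(-1) = -268261*(-1) = 268261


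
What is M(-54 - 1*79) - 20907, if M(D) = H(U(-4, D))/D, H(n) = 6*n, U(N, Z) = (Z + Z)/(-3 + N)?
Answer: -146361/7 ≈ -20909.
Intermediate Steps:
U(N, Z) = 2*Z/(-3 + N) (U(N, Z) = (2*Z)/(-3 + N) = 2*Z/(-3 + N))
M(D) = -12/7 (M(D) = (6*(2*D/(-3 - 4)))/D = (6*(2*D/(-7)))/D = (6*(2*D*(-1/7)))/D = (6*(-2*D/7))/D = (-12*D/7)/D = -12/7)
M(-54 - 1*79) - 20907 = -12/7 - 20907 = -146361/7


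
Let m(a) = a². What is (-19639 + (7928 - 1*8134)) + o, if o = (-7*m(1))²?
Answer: -19796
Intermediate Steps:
o = 49 (o = (-7*1²)² = (-7*1)² = (-7)² = 49)
(-19639 + (7928 - 1*8134)) + o = (-19639 + (7928 - 1*8134)) + 49 = (-19639 + (7928 - 8134)) + 49 = (-19639 - 206) + 49 = -19845 + 49 = -19796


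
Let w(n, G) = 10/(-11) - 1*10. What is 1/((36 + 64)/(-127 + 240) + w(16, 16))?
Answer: -1243/12460 ≈ -0.099759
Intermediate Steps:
w(n, G) = -120/11 (w(n, G) = 10*(-1/11) - 10 = -10/11 - 10 = -120/11)
1/((36 + 64)/(-127 + 240) + w(16, 16)) = 1/((36 + 64)/(-127 + 240) - 120/11) = 1/(100/113 - 120/11) = 1/(-12460/1243) = -1243/12460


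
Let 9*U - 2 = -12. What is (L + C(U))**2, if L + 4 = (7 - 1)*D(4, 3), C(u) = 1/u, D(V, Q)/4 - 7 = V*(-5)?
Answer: 10042561/100 ≈ 1.0043e+5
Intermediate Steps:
D(V, Q) = 28 - 20*V (D(V, Q) = 28 + 4*(V*(-5)) = 28 + 4*(-5*V) = 28 - 20*V)
U = -10/9 (U = 2/9 + (1/9)*(-12) = 2/9 - 4/3 = -10/9 ≈ -1.1111)
L = -316 (L = -4 + (7 - 1)*(28 - 20*4) = -4 + 6*(28 - 80) = -4 + 6*(-52) = -4 - 312 = -316)
(L + C(U))**2 = (-316 + 1/(-10/9))**2 = (-316 - 9/10)**2 = (-3169/10)**2 = 10042561/100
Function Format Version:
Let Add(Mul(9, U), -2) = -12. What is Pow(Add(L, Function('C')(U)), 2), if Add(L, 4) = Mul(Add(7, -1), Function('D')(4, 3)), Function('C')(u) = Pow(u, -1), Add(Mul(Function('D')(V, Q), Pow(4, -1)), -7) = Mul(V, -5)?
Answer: Rational(10042561, 100) ≈ 1.0043e+5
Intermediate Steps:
Function('D')(V, Q) = Add(28, Mul(-20, V)) (Function('D')(V, Q) = Add(28, Mul(4, Mul(V, -5))) = Add(28, Mul(4, Mul(-5, V))) = Add(28, Mul(-20, V)))
U = Rational(-10, 9) (U = Add(Rational(2, 9), Mul(Rational(1, 9), -12)) = Add(Rational(2, 9), Rational(-4, 3)) = Rational(-10, 9) ≈ -1.1111)
L = -316 (L = Add(-4, Mul(Add(7, -1), Add(28, Mul(-20, 4)))) = Add(-4, Mul(6, Add(28, -80))) = Add(-4, Mul(6, -52)) = Add(-4, -312) = -316)
Pow(Add(L, Function('C')(U)), 2) = Pow(Add(-316, Pow(Rational(-10, 9), -1)), 2) = Pow(Add(-316, Rational(-9, 10)), 2) = Pow(Rational(-3169, 10), 2) = Rational(10042561, 100)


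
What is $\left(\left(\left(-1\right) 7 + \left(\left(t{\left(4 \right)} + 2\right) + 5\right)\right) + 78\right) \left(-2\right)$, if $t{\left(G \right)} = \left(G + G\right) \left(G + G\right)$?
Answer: $-284$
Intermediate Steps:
$t{\left(G \right)} = 4 G^{2}$ ($t{\left(G \right)} = 2 G 2 G = 4 G^{2}$)
$\left(\left(\left(-1\right) 7 + \left(\left(t{\left(4 \right)} + 2\right) + 5\right)\right) + 78\right) \left(-2\right) = \left(\left(\left(-1\right) 7 + \left(\left(4 \cdot 4^{2} + 2\right) + 5\right)\right) + 78\right) \left(-2\right) = \left(\left(-7 + \left(\left(4 \cdot 16 + 2\right) + 5\right)\right) + 78\right) \left(-2\right) = \left(\left(-7 + \left(\left(64 + 2\right) + 5\right)\right) + 78\right) \left(-2\right) = \left(\left(-7 + \left(66 + 5\right)\right) + 78\right) \left(-2\right) = \left(\left(-7 + 71\right) + 78\right) \left(-2\right) = \left(64 + 78\right) \left(-2\right) = 142 \left(-2\right) = -284$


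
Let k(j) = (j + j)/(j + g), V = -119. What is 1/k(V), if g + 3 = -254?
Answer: 188/119 ≈ 1.5798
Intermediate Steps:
g = -257 (g = -3 - 254 = -257)
k(j) = 2*j/(-257 + j) (k(j) = (j + j)/(j - 257) = (2*j)/(-257 + j) = 2*j/(-257 + j))
1/k(V) = 1/(2*(-119)/(-257 - 119)) = 1/(2*(-119)/(-376)) = 1/(2*(-119)*(-1/376)) = 1/(119/188) = 188/119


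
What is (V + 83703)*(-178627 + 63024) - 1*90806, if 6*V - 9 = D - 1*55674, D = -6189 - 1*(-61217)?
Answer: -57984813179/6 ≈ -9.6641e+9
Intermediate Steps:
D = 55028 (D = -6189 + 61217 = 55028)
V = -637/6 (V = 3/2 + (55028 - 1*55674)/6 = 3/2 + (55028 - 55674)/6 = 3/2 + (⅙)*(-646) = 3/2 - 323/3 = -637/6 ≈ -106.17)
(V + 83703)*(-178627 + 63024) - 1*90806 = (-637/6 + 83703)*(-178627 + 63024) - 1*90806 = (501581/6)*(-115603) - 90806 = -57984268343/6 - 90806 = -57984813179/6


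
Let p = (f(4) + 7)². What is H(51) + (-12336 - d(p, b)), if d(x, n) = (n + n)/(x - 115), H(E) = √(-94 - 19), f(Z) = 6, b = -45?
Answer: -37003/3 + I*√113 ≈ -12334.0 + 10.63*I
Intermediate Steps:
p = 169 (p = (6 + 7)² = 13² = 169)
H(E) = I*√113 (H(E) = √(-113) = I*√113)
d(x, n) = 2*n/(-115 + x) (d(x, n) = (2*n)/(-115 + x) = 2*n/(-115 + x))
H(51) + (-12336 - d(p, b)) = I*√113 + (-12336 - 2*(-45)/(-115 + 169)) = I*√113 + (-12336 - 2*(-45)/54) = I*√113 + (-12336 - 1*(-5/3)) = I*√113 + (-12336 + 5/3) = I*√113 - 37003/3 = -37003/3 + I*√113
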